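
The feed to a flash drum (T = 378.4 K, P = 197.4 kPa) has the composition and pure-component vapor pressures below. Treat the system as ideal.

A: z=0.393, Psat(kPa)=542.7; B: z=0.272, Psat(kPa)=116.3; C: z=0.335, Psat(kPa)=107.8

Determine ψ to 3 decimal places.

ψ = 0.557

Raoult's law: Kᵢ = Pᵢˢᵃᵗ/P = Pᵢˢᵃᵗ/197.4.
  K_A = 542.7/197.4 = 2.74924, K_B = 116.3/197.4 = 0.58916, K_C = 107.8/197.4 = 0.54610
Rachford–Rice: g(ψ) = Σ zᵢ(Kᵢ−1)/(1+ψ(Kᵢ−1)) = 0.
Feasibility: ΣzᵢKᵢ = 1.424, Σzᵢ/Kᵢ = 1.218 — both > 1, two phases present.
Newton–Raphson from ψ = 0.4:
  ψ = 0.400: g = 0.0849, g' = -0.585 → ψ = 0.545
  ψ = 0.545: g = 0.0058, g' = -0.513 → ψ = 0.557
Converged at ψ = 0.557.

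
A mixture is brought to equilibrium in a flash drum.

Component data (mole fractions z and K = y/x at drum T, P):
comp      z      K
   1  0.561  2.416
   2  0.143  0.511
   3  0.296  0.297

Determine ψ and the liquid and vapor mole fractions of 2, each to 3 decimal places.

Iterate (Newton) starting at ψ = 0.62:
  ψ = 0.620: g = -0.0462, g' = -0.849 → ψ = 0.566
  ψ = 0.566: g = -0.0010, g' = -0.815 → ψ = 0.564
Converged at ψ = 0.564.
Compositions from xᵢ = zᵢ/(1+ψ(Kᵢ−1)), yᵢ = Kᵢxᵢ:
  1: x = 0.312, y = 0.753
  2: x = 0.198, y = 0.101
  3: x = 0.491, y = 0.146

ψ = 0.564, x_2 = 0.198, y_2 = 0.101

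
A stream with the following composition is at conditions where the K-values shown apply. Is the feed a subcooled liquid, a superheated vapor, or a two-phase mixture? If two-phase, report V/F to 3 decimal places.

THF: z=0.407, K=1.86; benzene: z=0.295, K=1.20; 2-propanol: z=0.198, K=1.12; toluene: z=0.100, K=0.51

ΣzᵢKᵢ = 1.384; Σzᵢ/Kᵢ = 0.838.
Since Σzᵢ/Kᵢ < 1 the mixture is above its dew point — single vapor phase.

superheated vapor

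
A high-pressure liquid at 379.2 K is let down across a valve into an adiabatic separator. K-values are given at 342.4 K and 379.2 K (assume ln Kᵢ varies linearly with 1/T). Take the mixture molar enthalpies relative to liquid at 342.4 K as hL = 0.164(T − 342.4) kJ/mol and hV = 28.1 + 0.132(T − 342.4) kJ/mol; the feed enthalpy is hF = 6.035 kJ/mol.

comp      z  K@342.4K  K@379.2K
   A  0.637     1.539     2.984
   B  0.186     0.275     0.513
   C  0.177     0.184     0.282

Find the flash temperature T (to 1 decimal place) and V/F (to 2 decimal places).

Adiabatic flash: solve Rachford–Rice at each trial T, then check hF = ψ·hV(T) + (1−ψ)·hL(T).
  T = 342.4 K: K = (1.539, 0.275, 0.184), RR gives ψ = 0.154, H_out = 4.330 kJ/mol
  T = 379.2 K: K = (2.984, 0.513, 0.282), RR gives ψ = 0.840, H_out = 28.661 kJ/mol
  T = 360.8 K: K = (2.179, 0.382, 0.230), RR gives ψ = 0.605, H_out = 19.652 kJ/mol
  T = 351.6 K: K = (1.840, 0.325, 0.206), RR gives ψ = 0.435, H_out = 13.592 kJ/mol
  T = 347.0 K: K = (1.685, 0.299, 0.195), RR gives ψ = 0.316, H_out = 9.594 kJ/mol
  T = 344.7 K: K = (1.611, 0.287, 0.189), RR gives ψ = 0.242, H_out = 7.170 kJ/mol
  T = 343.5 K: K = (1.573, 0.281, 0.187), RR gives ψ = 0.198, H_out = 5.749 kJ/mol
Linear interpolation between T = 343.5 (H_out = 5.749) and T = 344.7 (H_out = 7.170) on hF = 6.035 gives T ≈ 343.7 K, at which ψ = 0.21.

T = 343.7 K, V/F = 0.21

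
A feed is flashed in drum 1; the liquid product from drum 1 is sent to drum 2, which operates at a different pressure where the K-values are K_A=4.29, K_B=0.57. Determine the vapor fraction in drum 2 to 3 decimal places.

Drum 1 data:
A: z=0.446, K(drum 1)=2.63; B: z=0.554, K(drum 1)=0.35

Drum 1:
Binary case is linear: z₁(K₁−1)(1+ψ₁(K₂−1)) + z₂(K₂−1)(1+ψ₁(K₁−1)) = 0
⇒ ψ₁ = [z₁(K₁−1)+z₂(K₂−1)] / [−(K₁−1)(K₂−1)] = 0.3669/1.0595 = 0.346
Drum-1 compositions:
  A: x = 0.285, y = 0.750
  B: x = 0.715, y = 0.250
Drum-2 feed = drum-1 liquid: z₂ = (0.2851, 0.7149).
Drum 2:
Let ψ₂ = V/F and solve Σ zᵢ(Kᵢ−1)/(1+ψ₂(Kᵢ−1)) = 0.
Check two-phase: ΣzᵢKᵢ = 1.631 > 1 and Σzᵢ/Kᵢ = 1.321 > 1, so g(0) = 0.631 > 0 and g(1) = -0.321 < 0.
Binary case is linear: z₁(K₁−1)(1+ψ₂(K₂−1)) + z₂(K₂−1)(1+ψ₂(K₁−1)) = 0
⇒ ψ₂ = [z₁(K₁−1)+z₂(K₂−1)] / [−(K₁−1)(K₂−1)] = 0.6305/1.4147 = 0.446
  A: x = 0.116, y = 0.496
  B: x = 0.884, y = 0.504

V/F (drum 2) = 0.446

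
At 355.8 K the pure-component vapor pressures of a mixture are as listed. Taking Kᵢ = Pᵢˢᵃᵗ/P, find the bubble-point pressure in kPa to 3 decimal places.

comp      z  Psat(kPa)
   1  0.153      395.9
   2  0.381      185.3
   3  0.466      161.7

Pbub = 206.524 kPa

At the bubble point ψ → 0, so ΣzᵢKᵢ = 1 with Kᵢ = Pᵢˢᵃᵗ/P ⇒ P = ΣzᵢPᵢˢᵃᵗ.
P = 0.153·395.9 + 0.381·185.3 + 0.466·161.7 = 206.524 kPa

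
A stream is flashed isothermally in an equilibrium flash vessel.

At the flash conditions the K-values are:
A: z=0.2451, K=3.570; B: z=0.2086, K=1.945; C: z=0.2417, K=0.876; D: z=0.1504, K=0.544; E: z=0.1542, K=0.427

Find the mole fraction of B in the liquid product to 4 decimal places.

x_B = 0.1170

Rachford–Rice: g(ψ) = Σ zᵢ(Kᵢ−1)/(1+ψ(Kᵢ−1)) = 0.
Feasibility: ΣzᵢKᵢ = 1.6401, Σzᵢ/Kᵢ = 1.0894 — both > 1, two phases present.
Iterate (Newton) starting at ψ = 0.5:
  ψ = 0.5000: g = 0.16492, g' = -0.5521 → ψ = 0.7987
  ψ = 0.7987: g = 0.01463, g' = -0.4883 → ψ = 0.8287
  ψ = 0.8287: g = -0.00006, g' = -0.4928 → ψ = 0.8285
Converged at ψ = 0.8285.
Compositions from xᵢ = zᵢ/(1+ψ(Kᵢ−1)), yᵢ = Kᵢxᵢ:
  A: x = 0.0783, y = 0.2796
  B: x = 0.1170, y = 0.2276
  C: x = 0.2694, y = 0.2360
  D: x = 0.2417, y = 0.1315
  E: x = 0.2936, y = 0.1254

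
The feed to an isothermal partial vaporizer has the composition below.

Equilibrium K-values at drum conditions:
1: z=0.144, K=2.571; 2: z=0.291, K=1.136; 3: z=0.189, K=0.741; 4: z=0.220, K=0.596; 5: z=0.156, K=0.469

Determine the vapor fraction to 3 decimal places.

ψ = 0.111

Let ψ = V/F and solve Σ zᵢ(Kᵢ−1)/(1+ψ(Kᵢ−1)) = 0.
Feasibility: ΣzᵢKᵢ = 1.045, Σzᵢ/Kᵢ = 1.269 — both > 1, two phases present.
Newton–Raphson from ψ = 0.32:
  ψ = 0.320: g = -0.0668, g' = -0.289 → ψ = 0.089
  ψ = 0.089: g = 0.0085, g' = -0.379 → ψ = 0.111
Converged at ψ = 0.111.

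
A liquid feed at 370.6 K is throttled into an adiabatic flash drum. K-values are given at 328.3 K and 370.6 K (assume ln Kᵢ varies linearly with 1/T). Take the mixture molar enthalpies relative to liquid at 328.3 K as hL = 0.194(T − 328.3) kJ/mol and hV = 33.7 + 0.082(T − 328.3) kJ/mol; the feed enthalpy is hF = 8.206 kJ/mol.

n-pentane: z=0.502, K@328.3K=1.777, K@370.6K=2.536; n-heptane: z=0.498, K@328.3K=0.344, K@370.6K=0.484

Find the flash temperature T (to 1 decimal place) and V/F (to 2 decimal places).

Adiabatic flash: solve Rachford–Rice at each trial T, then check hF = ψ·hV(T) + (1−ψ)·hL(T).
  T = 328.3 K: K = (1.777, 0.344), RR gives ψ = 0.124, H_out = 4.189 kJ/mol
  T = 370.6 K: K = (2.536, 0.484), RR gives ψ = 0.649, H_out = 26.993 kJ/mol
  T = 349.5 K: K = (2.147, 0.412), RR gives ψ = 0.420, H_out = 17.273 kJ/mol
  T = 338.9 K: K = (1.959, 0.378), RR gives ψ = 0.287, H_out = 11.401 kJ/mol
  T = 333.6 K: K = (1.867, 0.361), RR gives ψ = 0.211, H_out = 8.014 kJ/mol
  T = 336.2 K: K = (1.912, 0.369), RR gives ψ = 0.250, H_out = 9.722 kJ/mol
  T = 334.9 K: K = (1.890, 0.365), RR gives ψ = 0.231, H_out = 8.880 kJ/mol
Linear interpolation between T = 333.6 (H_out = 8.014) and T = 334.9 (H_out = 8.880) on hF = 8.206 gives T ≈ 333.9 K, at which ψ = 0.22.

T = 333.9 K, V/F = 0.22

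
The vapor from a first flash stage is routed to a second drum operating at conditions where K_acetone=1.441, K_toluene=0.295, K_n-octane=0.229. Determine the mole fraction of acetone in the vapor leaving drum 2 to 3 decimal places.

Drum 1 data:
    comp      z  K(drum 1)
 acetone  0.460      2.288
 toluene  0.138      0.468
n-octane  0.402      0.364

y_acetone (drum 2) = 0.908

Drum 1:
Material balance + equilibrium reduce to Σ zᵢ(Kᵢ−1)/(1+ψ₁(Kᵢ−1)) = 0.
Feasibility: ΣzᵢKᵢ = 1.263, Σzᵢ/Kᵢ = 1.600 — both > 1, two phases present.
Newton–Raphson from ψ₁ = 0.49:
  ψ₁ = 0.490: g = -0.1075, g' = -0.701 → ψ₁ = 0.337
  ψ₁ = 0.337: g = -0.0016, g' = -0.693 → ψ₁ = 0.335
Converged at ψ₁ = 0.335.
Drum-1 compositions:
  acetone: x = 0.321, y = 0.736
  toluene: x = 0.168, y = 0.079
  n-octane: x = 0.511, y = 0.186
Drum-2 feed = drum-1 vapor: z₂ = (0.7356, 0.0786, 0.1859).
Drum 2:
Rachford–Rice: g(ψ₂) = Σ zᵢ(Kᵢ−1)/(1+ψ₂(Kᵢ−1)) = 0.
Check two-phase: ΣzᵢKᵢ = 1.126 > 1 and Σzᵢ/Kᵢ = 1.588 > 1, so g(0) = 0.126 > 0 and g(1) = -0.588 < 0.
Newton–Raphson from ψ₂ = 0.55:
  ψ₂ = 0.550: g = -0.0782, g' = -0.530 → ψ₂ = 0.402
  ψ₂ = 0.402: g = -0.0096, g' = -0.412 → ψ₂ = 0.379
Converged at ψ₂ = 0.379.
  acetone: x = 0.630, y = 0.908
  toluene: x = 0.107, y = 0.032
  n-octane: x = 0.263, y = 0.060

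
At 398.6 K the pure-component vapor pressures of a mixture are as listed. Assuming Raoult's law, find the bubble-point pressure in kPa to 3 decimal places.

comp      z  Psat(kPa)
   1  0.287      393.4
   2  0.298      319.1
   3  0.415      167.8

At the bubble point ψ → 0, so ΣzᵢKᵢ = 1 with Kᵢ = Pᵢˢᵃᵗ/P ⇒ P = ΣzᵢPᵢˢᵃᵗ.
P = 0.287·393.4 + 0.298·319.1 + 0.415·167.8 = 277.635 kPa

Pbub = 277.635 kPa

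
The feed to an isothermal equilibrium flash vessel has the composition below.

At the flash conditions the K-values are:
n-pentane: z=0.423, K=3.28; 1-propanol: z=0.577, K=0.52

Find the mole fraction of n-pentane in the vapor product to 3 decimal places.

y_n-pentane = 0.570

Binary case is linear: z₁(K₁−1)(1+ψ(K₂−1)) + z₂(K₂−1)(1+ψ(K₁−1)) = 0
⇒ ψ = [z₁(K₁−1)+z₂(K₂−1)] / [−(K₁−1)(K₂−1)] = 0.6875/1.0944 = 0.628
Compositions from xᵢ = zᵢ/(1+ψ(Kᵢ−1)), yᵢ = Kᵢxᵢ:
  n-pentane: x = 0.174, y = 0.570
  1-propanol: x = 0.826, y = 0.430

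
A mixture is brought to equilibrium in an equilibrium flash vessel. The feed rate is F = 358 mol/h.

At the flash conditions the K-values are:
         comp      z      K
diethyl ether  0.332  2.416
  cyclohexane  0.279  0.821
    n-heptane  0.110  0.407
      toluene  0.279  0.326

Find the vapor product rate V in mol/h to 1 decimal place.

V = 84.9 mol/h

Newton–Raphson from ψ = 0.5:
  ψ = 0.500: g = -0.1560, g' = -0.605 → ψ = 0.242
  ψ = 0.242: g = -0.0032, g' = -0.613 → ψ = 0.237
Converged at ψ = 0.237.
Then V = ψ·F = 0.2372·358 = 84.9 mol/h and L = F − V = 273.1 mol/h.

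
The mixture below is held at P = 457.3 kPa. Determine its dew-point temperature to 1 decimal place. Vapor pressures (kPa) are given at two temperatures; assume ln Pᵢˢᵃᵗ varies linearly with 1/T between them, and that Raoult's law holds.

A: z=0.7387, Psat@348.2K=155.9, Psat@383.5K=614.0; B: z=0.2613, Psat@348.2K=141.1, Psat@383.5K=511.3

T = 376.6 K

Dew-point temperature: Σzᵢ·P/Pᵢˢᵃᵗ(T) = 1. Interpolate ln Pᵢˢᵃᵗ = aᵢ + bᵢ/T.
  T = 348.2 K: ΣzᵢP/Pᵢˢᵃᵗ = 3.0137
  T = 383.5 K: ΣzᵢP/Pᵢˢᵃᵗ = 0.7839
  T = 365.9 K: ΣzᵢP/Pᵢˢᵃᵗ = 1.4848
  T = 374.7 K: ΣzᵢP/Pᵢˢᵃᵗ = 1.0707
  T = 379.1 K: ΣzᵢP/Pᵢˢᵃᵗ = 0.9145
  T = 376.9 K: ΣzᵢP/Pᵢˢᵃᵗ = 0.9891
Interpolating between 374.7 K and 376.9 K gives T ≈ 376.6 K.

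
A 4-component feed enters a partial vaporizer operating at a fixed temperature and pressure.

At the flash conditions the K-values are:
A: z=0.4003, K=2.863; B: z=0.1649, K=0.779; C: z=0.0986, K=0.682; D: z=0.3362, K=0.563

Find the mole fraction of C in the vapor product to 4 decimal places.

Material balance + equilibrium reduce to Σ zᵢ(Kᵢ−1)/(1+V/F(Kᵢ−1)) = 0.
g(0) = ΣzᵢKᵢ − 1 = 0.5310 and g(1) = 1 − Σzᵢ/Kᵢ = -0.0932, so a root lies in (0, 1).
Newton–Raphson from V/F = 0.67:
  V/F = 0.6700: g = 0.04135, g' = -0.4304 → V/F = 0.7661
  V/F = 0.7661: g = 0.00108, g' = -0.4100 → V/F = 0.7687
Converged at V/F = 0.7687.
Compositions from xᵢ = zᵢ/(1+V/F(Kᵢ−1)), yᵢ = Kᵢxᵢ:
  A: x = 0.1646, y = 0.4712
  B: x = 0.1986, y = 0.1547
  C: x = 0.1305, y = 0.0890
  D: x = 0.5063, y = 0.2850

y_C = 0.0890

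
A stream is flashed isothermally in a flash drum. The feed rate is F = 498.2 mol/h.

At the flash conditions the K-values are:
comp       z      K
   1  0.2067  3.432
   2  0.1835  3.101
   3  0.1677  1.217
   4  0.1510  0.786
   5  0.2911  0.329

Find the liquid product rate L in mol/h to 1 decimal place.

Rachford–Rice: g(β) = Σ zᵢ(Kᵢ−1)/(1+β(Kᵢ−1)) = 0.
Feasibility: ΣzᵢKᵢ = 1.6970, Σzᵢ/Kᵢ = 1.3341 — both > 1, two phases present.
Iterate (Newton) starting at β = 0.5:
  β = 0.5000: g = 0.11756, g' = -0.7535 → β = 0.6560
  β = 0.6560: g = 0.00114, g' = -0.7583 → β = 0.6575
Converged at β = 0.6575.
Then V = β·F = 0.6575·498.2 = 327.6 mol/h and L = F − V = 170.6 mol/h.

L = 170.6 mol/h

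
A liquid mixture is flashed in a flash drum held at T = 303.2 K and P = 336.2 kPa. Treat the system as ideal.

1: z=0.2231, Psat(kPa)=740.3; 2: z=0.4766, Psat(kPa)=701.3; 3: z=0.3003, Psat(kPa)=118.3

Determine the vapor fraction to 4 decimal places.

ψ = 0.8119

Raoult's law: Kᵢ = Pᵢˢᵃᵗ/P = Pᵢˢᵃᵗ/336.2.
  K_1 = 740.3/336.2 = 2.201963, K_2 = 701.3/336.2 = 2.085961, K_3 = 118.3/336.2 = 0.351874
Let ψ = V/F and solve Σ zᵢ(Kᵢ−1)/(1+ψ(Kᵢ−1)) = 0.
Feasibility: ΣzᵢKᵢ = 1.5911, Σzᵢ/Kᵢ = 1.1832 — both > 1, two phases present.
Newton–Raphson from ψ = 0.38:
  ψ = 0.3800: g = 0.29223, g' = -0.6556 → ψ = 0.8257
  ψ = 0.8257: g = -0.01128, g' = -0.8213 → ψ = 0.8120
  ψ = 0.8120: g = -0.00012, g' = -0.8034 → ψ = 0.8119
Converged at ψ = 0.8119.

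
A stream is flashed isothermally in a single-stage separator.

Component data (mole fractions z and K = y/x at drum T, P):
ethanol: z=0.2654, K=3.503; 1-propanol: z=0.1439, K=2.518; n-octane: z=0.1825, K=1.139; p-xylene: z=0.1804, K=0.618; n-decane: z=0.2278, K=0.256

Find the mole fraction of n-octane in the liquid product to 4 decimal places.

x_n-octane = 0.1682

Iterate (Newton) starting at β = 0.5:
  β = 0.5000: g = 0.08789, g' = -0.7982 → β = 0.6101
  β = 0.6101: g = -0.00056, g' = -0.8203 → β = 0.6094
Converged at β = 0.6094.
Compositions from xᵢ = zᵢ/(1+β(Kᵢ−1)), yᵢ = Kᵢxᵢ:
  ethanol: x = 0.1051, y = 0.3681
  1-propanol: x = 0.0747, y = 0.1882
  n-octane: x = 0.1682, y = 0.1916
  p-xylene: x = 0.2351, y = 0.1453
  n-decane: x = 0.4168, y = 0.1067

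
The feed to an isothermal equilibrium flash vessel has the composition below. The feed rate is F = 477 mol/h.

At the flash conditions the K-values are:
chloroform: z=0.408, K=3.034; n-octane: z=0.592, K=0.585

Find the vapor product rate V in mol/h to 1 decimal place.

V = 330.1 mol/h

Material balance + equilibrium reduce to Σ zᵢ(Kᵢ−1)/(1+V/F(Kᵢ−1)) = 0.
Check two-phase: ΣzᵢKᵢ = 1.584 > 1 and Σzᵢ/Kᵢ = 1.146 > 1, so g(0) = 0.584 > 0 and g(1) = -0.146 < 0.
Binary case is linear: z₁(K₁−1)(1+V/F(K₂−1)) + z₂(K₂−1)(1+V/F(K₁−1)) = 0
⇒ V/F = [z₁(K₁−1)+z₂(K₂−1)] / [−(K₁−1)(K₂−1)] = 0.5842/0.8441 = 0.692
Then V = V/F·F = 0.6921·477 = 330.1 mol/h and L = F − V = 146.9 mol/h.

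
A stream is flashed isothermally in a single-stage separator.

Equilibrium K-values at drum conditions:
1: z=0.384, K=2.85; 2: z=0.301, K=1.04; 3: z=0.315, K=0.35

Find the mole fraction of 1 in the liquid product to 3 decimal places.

x_1 = 0.179

Iterate (Newton) starting at ψ = 0.66:
  ψ = 0.660: g = -0.0270, g' = -0.675 → ψ = 0.620
  ψ = 0.620: g = -0.0003, g' = -0.659 → ψ = 0.619
Converged at ψ = 0.619.
Compositions from xᵢ = zᵢ/(1+ψ(Kᵢ−1)), yᵢ = Kᵢxᵢ:
  1: x = 0.179, y = 0.510
  2: x = 0.294, y = 0.305
  3: x = 0.527, y = 0.185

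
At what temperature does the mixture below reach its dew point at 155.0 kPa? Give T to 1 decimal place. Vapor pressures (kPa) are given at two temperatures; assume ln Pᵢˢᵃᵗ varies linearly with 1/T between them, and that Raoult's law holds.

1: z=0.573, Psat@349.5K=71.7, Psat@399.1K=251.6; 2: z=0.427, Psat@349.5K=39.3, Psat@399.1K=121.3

T = 394.0 K

Dew-point temperature: Σzᵢ·P/Pᵢˢᵃᵗ(T) = 1. Interpolate ln Pᵢˢᵃᵗ = aᵢ + bᵢ/T.
  T = 349.5 K: ΣzᵢP/Pᵢˢᵃᵗ = 2.9228
  T = 399.1 K: ΣzᵢP/Pᵢˢᵃᵗ = 0.8986
  T = 374.3 K: ΣzᵢP/Pᵢˢᵃᵗ = 1.5578
  T = 386.7 K: ΣzᵢP/Pᵢˢᵃᵗ = 1.1726
  T = 392.9 K: ΣzᵢP/Pᵢˢᵃᵗ = 1.0244
  T = 396.0 K: ΣzᵢP/Pᵢˢᵃᵗ = 0.9589
  T = 394.4 K: ΣzᵢP/Pᵢˢᵃᵗ = 0.9920
Interpolating between 392.9 K and 394.4 K gives T ≈ 394.0 K.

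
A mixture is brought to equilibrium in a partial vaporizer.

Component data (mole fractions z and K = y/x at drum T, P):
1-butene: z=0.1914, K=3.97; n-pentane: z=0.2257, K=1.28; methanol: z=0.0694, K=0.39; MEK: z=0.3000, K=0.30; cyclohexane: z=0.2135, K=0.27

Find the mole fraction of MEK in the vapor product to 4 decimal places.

y_MEK = 0.1004

Material balance + equilibrium reduce to Σ zᵢ(Kᵢ−1)/(1+ψ(Kᵢ−1)) = 0.
g(0) = ΣzᵢKᵢ − 1 = 0.2235 and g(1) = 1 − Σzᵢ/Kᵢ = -1.1932, so a root lies in (0, 1).
Newton iteration, ψ⁰ = 0.5:
  ψ = 0.5000: g = -0.34524, g' = -0.9706 → ψ = 0.1443
  ψ = 0.1443: g = 0.00445, g' = -1.1987 → ψ = 0.1480
Converged at ψ = 0.1480.
Compositions from xᵢ = zᵢ/(1+ψ(Kᵢ−1)), yᵢ = Kᵢxᵢ:
  1-butene: x = 0.1330, y = 0.5278
  n-pentane: x = 0.2167, y = 0.2774
  methanol: x = 0.0763, y = 0.0298
  MEK: x = 0.3347, y = 0.1004
  cyclohexane: x = 0.2394, y = 0.0646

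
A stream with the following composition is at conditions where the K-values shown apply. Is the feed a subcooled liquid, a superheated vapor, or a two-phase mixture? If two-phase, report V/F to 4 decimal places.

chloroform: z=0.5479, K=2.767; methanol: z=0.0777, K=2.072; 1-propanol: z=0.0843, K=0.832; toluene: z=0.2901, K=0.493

superheated vapor

ΣzᵢKᵢ = 1.8902; Σzᵢ/Kᵢ = 0.9253.
Since Σzᵢ/Kᵢ < 1 the mixture is above its dew point — single vapor phase.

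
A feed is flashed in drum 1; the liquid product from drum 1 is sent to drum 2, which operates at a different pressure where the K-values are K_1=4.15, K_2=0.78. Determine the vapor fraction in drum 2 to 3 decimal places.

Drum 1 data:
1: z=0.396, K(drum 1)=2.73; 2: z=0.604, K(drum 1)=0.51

Drum 1:
Binary case is linear: z₁(K₁−1)(1+ψ₁(K₂−1)) + z₂(K₂−1)(1+ψ₁(K₁−1)) = 0
⇒ ψ₁ = [z₁(K₁−1)+z₂(K₂−1)] / [−(K₁−1)(K₂−1)] = 0.3891/0.8477 = 0.459
Drum-1 compositions:
  1: x = 0.221, y = 0.603
  2: x = 0.779, y = 0.397
Drum-2 feed = drum-1 liquid: z₂ = (0.2207, 0.7793).
Drum 2:
Material balance + equilibrium reduce to Σ zᵢ(Kᵢ−1)/(1+ψ₂(Kᵢ−1)) = 0.
Check two-phase: ΣzᵢKᵢ = 1.524 > 1 and Σzᵢ/Kᵢ = 1.052 > 1, so g(0) = 0.524 > 0 and g(1) = -0.052 < 0.
Binary case is linear: z₁(K₁−1)(1+ψ₂(K₂−1)) + z₂(K₂−1)(1+ψ₂(K₁−1)) = 0
⇒ ψ₂ = [z₁(K₁−1)+z₂(K₂−1)] / [−(K₁−1)(K₂−1)] = 0.5238/0.6930 = 0.756
  1: x = 0.065, y = 0.271
  2: x = 0.935, y = 0.729

V/F (drum 2) = 0.756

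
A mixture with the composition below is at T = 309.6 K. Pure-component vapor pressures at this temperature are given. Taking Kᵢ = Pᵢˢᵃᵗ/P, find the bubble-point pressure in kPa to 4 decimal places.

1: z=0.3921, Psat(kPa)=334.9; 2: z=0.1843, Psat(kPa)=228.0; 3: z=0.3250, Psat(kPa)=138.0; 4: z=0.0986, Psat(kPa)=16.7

At the bubble point ψ → 0, so ΣzᵢKᵢ = 1 with Kᵢ = Pᵢˢᵃᵗ/P ⇒ P = ΣzᵢPᵢˢᵃᵗ.
P = 0.3921·334.9 + 0.1843·228.0 + 0.3250·138.0 + 0.0986·16.7 = 219.8313 kPa

Pbub = 219.8313 kPa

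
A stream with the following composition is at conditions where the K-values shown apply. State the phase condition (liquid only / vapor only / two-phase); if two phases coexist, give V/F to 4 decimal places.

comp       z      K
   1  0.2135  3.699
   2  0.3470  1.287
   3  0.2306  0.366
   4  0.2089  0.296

two-phase, V/F = 0.3549

ΣzᵢKᵢ = 1.3826; Σzᵢ/Kᵢ = 1.6631.
Both exceed 1, so a two-phase solution exists.
Rachford–Rice: g(ψ) = Σ zᵢ(Kᵢ−1)/(1+ψ(Kᵢ−1)) = 0.
Iterate (Newton) starting at ψ = 0.44:
  ψ = 0.4400: g = -0.06399, g' = -0.7431 → ψ = 0.3539
  ψ = 0.3539: g = 0.00078, g' = -0.7681 → ψ = 0.3549
Converged at ψ = 0.3549.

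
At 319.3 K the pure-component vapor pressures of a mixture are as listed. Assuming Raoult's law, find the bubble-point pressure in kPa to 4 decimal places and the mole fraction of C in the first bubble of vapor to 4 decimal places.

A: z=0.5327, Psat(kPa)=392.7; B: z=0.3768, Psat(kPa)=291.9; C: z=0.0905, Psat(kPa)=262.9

Pbub = 342.9717 kPa, y_C = 0.0694

At the bubble point ψ → 0, so ΣzᵢKᵢ = 1 with Kᵢ = Pᵢˢᵃᵗ/P ⇒ P = ΣzᵢPᵢˢᵃᵗ.
P = 0.5327·392.7 + 0.3768·291.9 + 0.0905·262.9 = 342.9717 kPa
yᵢ = zᵢPᵢˢᵃᵗ/P ⇒ y_C = 0.0905·262.9/342.9717 = 0.0694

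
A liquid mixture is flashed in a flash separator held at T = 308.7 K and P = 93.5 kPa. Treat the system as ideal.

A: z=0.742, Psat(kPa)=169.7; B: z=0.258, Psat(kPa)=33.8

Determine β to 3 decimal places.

Raoult's law: Kᵢ = Pᵢˢᵃᵗ/P = Pᵢˢᵃᵗ/93.5.
  K_A = 169.7/93.5 = 1.81497, K_B = 33.8/93.5 = 0.36150
Let β = V/F and solve Σ zᵢ(Kᵢ−1)/(1+β(Kᵢ−1)) = 0.
Check two-phase: ΣzᵢKᵢ = 1.440 > 1 and Σzᵢ/Kᵢ = 1.123 > 1, so g(0) = 0.440 > 0 and g(1) = -0.123 < 0.
Binary case is linear: z₁(K₁−1)(1+β(K₂−1)) + z₂(K₂−1)(1+β(K₁−1)) = 0
⇒ β = [z₁(K₁−1)+z₂(K₂−1)] / [−(K₁−1)(K₂−1)] = 0.4400/0.5204 = 0.846

β = 0.846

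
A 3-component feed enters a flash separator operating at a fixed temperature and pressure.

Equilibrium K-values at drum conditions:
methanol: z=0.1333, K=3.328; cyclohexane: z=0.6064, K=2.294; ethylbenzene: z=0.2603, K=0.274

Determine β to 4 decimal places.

β = 0.8372

Material balance + equilibrium reduce to Σ zᵢ(Kᵢ−1)/(1+β(Kᵢ−1)) = 0.
Feasibility: ΣzᵢKᵢ = 1.9060, Σzᵢ/Kᵢ = 1.2544 — both > 1, two phases present.
Newton–Raphson from β = 0.61:
  β = 0.6100: g = 0.22757, g' = -0.8825 → β = 0.8679
  β = 0.8679: g = -0.03851, g' = -1.3070 → β = 0.8384
  β = 0.8384: g = -0.00144, g' = -1.2125 → β = 0.8372
Converged at β = 0.8372.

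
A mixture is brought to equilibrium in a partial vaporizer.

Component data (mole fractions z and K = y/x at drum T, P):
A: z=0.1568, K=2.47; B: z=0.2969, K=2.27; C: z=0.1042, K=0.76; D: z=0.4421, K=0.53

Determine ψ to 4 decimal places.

ψ = 0.6401

Let ψ = V/F and solve Σ zᵢ(Kᵢ−1)/(1+ψ(Kᵢ−1)) = 0.
g(0) = ΣzᵢKᵢ − 1 = 0.3748 and g(1) = 1 − Σzᵢ/Kᵢ = -0.1655, so a root lies in (0, 1).
Newton iteration, ψ⁰ = 0.54:
  ψ = 0.5400: g = 0.04497, g' = -0.4571 → ψ = 0.6384
  ψ = 0.6384: g = 0.00076, g' = -0.4439 → ψ = 0.6401
Converged at ψ = 0.6401.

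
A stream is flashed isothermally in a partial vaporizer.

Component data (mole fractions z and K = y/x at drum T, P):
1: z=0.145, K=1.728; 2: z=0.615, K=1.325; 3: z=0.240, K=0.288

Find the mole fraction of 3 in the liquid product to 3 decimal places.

Let ψ = V/F and solve Σ zᵢ(Kᵢ−1)/(1+ψ(Kᵢ−1)) = 0.
Check two-phase: ΣzᵢKᵢ = 1.135 > 1 and Σzᵢ/Kᵢ = 1.381 > 1, so g(0) = 0.135 > 0 and g(1) = -0.381 < 0.
Iterate (Newton) starting at ψ = 0.5:
  ψ = 0.500: g = -0.0160, g' = -0.383 → ψ = 0.458
  ψ = 0.458: g = -0.0005, g' = -0.360 → ψ = 0.457
Converged at ψ = 0.457.
Compositions from xᵢ = zᵢ/(1+ψ(Kᵢ−1)), yᵢ = Kᵢxᵢ:
  1: x = 0.109, y = 0.188
  2: x = 0.535, y = 0.710
  3: x = 0.356, y = 0.102

x_3 = 0.356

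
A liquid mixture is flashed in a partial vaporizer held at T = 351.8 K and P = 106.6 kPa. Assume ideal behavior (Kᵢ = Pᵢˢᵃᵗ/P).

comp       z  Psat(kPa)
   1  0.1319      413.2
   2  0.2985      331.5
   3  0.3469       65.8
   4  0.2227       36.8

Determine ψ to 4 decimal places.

ψ = 0.6061

Raoult's law: Kᵢ = Pᵢˢᵃᵗ/P = Pᵢˢᵃᵗ/106.6.
  K_1 = 413.2/106.6 = 3.876173, K_2 = 331.5/106.6 = 3.109756, K_3 = 65.8/106.6 = 0.617261, K_4 = 36.8/106.6 = 0.345216
Material balance + equilibrium reduce to Σ zᵢ(Kᵢ−1)/(1+ψ(Kᵢ−1)) = 0.
Feasibility: ΣzᵢKᵢ = 1.7305, Σzᵢ/Kᵢ = 1.3371 — both > 1, two phases present.
Newton iteration, ψ⁰ = 0.37:
  ψ = 0.3700: g = 0.19034, g' = -0.9104 → ψ = 0.5791
  ψ = 0.5791: g = 0.02032, g' = -0.7543 → ψ = 0.6060
  ψ = 0.6060: g = 0.00007, g' = -0.7495 → ψ = 0.6061
Converged at ψ = 0.6061.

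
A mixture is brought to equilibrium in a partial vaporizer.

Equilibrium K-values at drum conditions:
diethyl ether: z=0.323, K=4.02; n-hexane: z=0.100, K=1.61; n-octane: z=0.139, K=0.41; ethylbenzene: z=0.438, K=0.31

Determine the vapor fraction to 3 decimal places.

Material balance + equilibrium reduce to Σ zᵢ(Kᵢ−1)/(1+ψ(Kᵢ−1)) = 0.
g(0) = ΣzᵢKᵢ − 1 = 0.652 and g(1) = 1 − Σzᵢ/Kᵢ = -0.894, so a root lies in (0, 1).
Iterate (Newton) starting at ψ = 0.47:
  ψ = 0.470: g = -0.1102, g' = -1.075 → ψ = 0.368
  ψ = 0.368: g = 0.0025, g' = -1.140 → ψ = 0.370
Converged at ψ = 0.370.

ψ = 0.370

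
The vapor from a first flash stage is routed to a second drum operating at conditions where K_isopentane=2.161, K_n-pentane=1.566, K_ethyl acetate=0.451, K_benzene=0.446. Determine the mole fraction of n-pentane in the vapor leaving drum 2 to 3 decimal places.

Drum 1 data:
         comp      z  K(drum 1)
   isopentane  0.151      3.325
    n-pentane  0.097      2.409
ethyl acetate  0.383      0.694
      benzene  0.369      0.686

Drum 1:
Material balance + equilibrium reduce to Σ zᵢ(Kᵢ−1)/(1+ψ₁(Kᵢ−1)) = 0.
Check two-phase: ΣzᵢKᵢ = 1.255 > 1 and Σzᵢ/Kᵢ = 1.175 > 1, so g(0) = 0.255 > 0 and g(1) = -0.175 < 0.
Newton–Raphson from ψ₁ = 0.5:
  ψ₁ = 0.500: g = -0.0333, g' = -0.342 → ψ₁ = 0.403
  ψ₁ = 0.403: g = 0.0022, g' = -0.390 → ψ₁ = 0.408
Converged at ψ₁ = 0.408.
Drum-1 compositions:
  isopentane: x = 0.077, y = 0.258
  n-pentane: x = 0.062, y = 0.148
  ethyl acetate: x = 0.438, y = 0.304
  benzene: x = 0.423, y = 0.290
Drum-2 feed = drum-1 vapor: z₂ = (0.2575, 0.1483, 0.3038, 0.2904).
Drum 2:
Let ψ₂ = V/F and solve Σ zᵢ(Kᵢ−1)/(1+ψ₂(Kᵢ−1)) = 0.
Check two-phase: ΣzᵢKᵢ = 1.055 > 1 and Σzᵢ/Kᵢ = 1.538 > 1, so g(0) = 0.055 > 0 and g(1) = -0.538 < 0.
Newton iteration, ψ₂⁰ = 0.5:
  ψ₂ = 0.500: g = -0.1977, g' = -0.512 → ψ₂ = 0.114
  ψ₂ = 0.114: g = -0.0067, g' = -0.518 → ψ₂ = 0.101
Converged at ψ₂ = 0.101.
  isopentane: x = 0.230, y = 0.498
  n-pentane: x = 0.140, y = 0.220
  ethyl acetate: x = 0.322, y = 0.145
  benzene: x = 0.308, y = 0.137

y_n-pentane (drum 2) = 0.220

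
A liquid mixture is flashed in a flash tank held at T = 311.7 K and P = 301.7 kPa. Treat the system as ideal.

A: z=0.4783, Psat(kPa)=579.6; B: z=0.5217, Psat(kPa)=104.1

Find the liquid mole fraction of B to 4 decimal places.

Raoult's law: Kᵢ = Pᵢˢᵃᵗ/P = Pᵢˢᵃᵗ/301.7.
  K_A = 579.6/301.7 = 1.921114, K_B = 104.1/301.7 = 0.345045
Rachford–Rice: g(V/F) = Σ zᵢ(Kᵢ−1)/(1+V/F(Kᵢ−1)) = 0.
g(0) = ΣzᵢKᵢ − 1 = 0.0989 and g(1) = 1 − Σzᵢ/Kᵢ = -0.7609, so a root lies in (0, 1).
Binary case is linear: z₁(K₁−1)(1+V/F(K₂−1)) + z₂(K₂−1)(1+V/F(K₁−1)) = 0
⇒ V/F = [z₁(K₁−1)+z₂(K₂−1)] / [−(K₁−1)(K₂−1)] = 0.09888/0.60329 = 0.1639
Compositions from xᵢ = zᵢ/(1+V/F(Kᵢ−1)), yᵢ = Kᵢxᵢ:
  A: x = 0.4156, y = 0.7983
  B: x = 0.5844, y = 0.2017

x_B = 0.5844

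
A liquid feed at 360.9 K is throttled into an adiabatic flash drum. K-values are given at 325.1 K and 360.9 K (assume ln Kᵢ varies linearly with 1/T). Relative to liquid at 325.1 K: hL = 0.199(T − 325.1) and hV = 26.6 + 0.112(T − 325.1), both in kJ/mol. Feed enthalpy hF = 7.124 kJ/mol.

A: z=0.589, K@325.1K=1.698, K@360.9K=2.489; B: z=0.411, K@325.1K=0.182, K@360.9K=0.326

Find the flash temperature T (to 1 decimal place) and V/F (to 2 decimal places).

Adiabatic flash: solve Rachford–Rice at each trial T, then check hF = ψ·hV(T) + (1−ψ)·hL(T).
  T = 325.1 K: K = (1.698, 0.182), RR gives ψ = 0.131, H_out = 3.491 kJ/mol
  T = 360.9 K: K = (2.489, 0.326), RR gives ψ = 0.598, H_out = 21.165 kJ/mol
  T = 343.0 K: K = (2.076, 0.247), RR gives ψ = 0.401, H_out = 13.597 kJ/mol
  T = 334.1 K: K = (1.884, 0.213), RR gives ψ = 0.284, H_out = 9.112 kJ/mol
  T = 329.6 K: K = (1.790, 0.197), RR gives ψ = 0.213, H_out = 6.485 kJ/mol
  T = 331.9 K: K = (1.838, 0.205), RR gives ψ = 0.250, H_out = 7.867 kJ/mol
  T = 330.8 K: K = (1.815, 0.201), RR gives ψ = 0.233, H_out = 7.217 kJ/mol
Linear interpolation between T = 329.6 (H_out = 6.485) and T = 330.8 (H_out = 7.217) on hF = 7.124 gives T ≈ 330.6 K, at which ψ = 0.23.

T = 330.6 K, V/F = 0.23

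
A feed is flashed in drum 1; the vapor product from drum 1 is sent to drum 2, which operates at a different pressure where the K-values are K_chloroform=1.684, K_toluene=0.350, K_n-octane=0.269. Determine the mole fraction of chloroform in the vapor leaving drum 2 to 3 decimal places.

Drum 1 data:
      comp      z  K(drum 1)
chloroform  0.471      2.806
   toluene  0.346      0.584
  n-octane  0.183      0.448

Drum 1:
Let ψ₁ = V/F and solve Σ zᵢ(Kᵢ−1)/(1+ψ₁(Kᵢ−1)) = 0.
Check two-phase: ΣzᵢKᵢ = 1.606 > 1 and Σzᵢ/Kᵢ = 1.169 > 1, so g(0) = 0.606 > 0 and g(1) = -0.169 < 0.
Newton iteration, ψ₁⁰ = 0.48:
  ψ₁ = 0.480: g = 0.1384, g' = -0.637 → ψ₁ = 0.697
  ψ₁ = 0.697: g = 0.0097, g' = -0.567 → ψ₁ = 0.714
Converged at ψ₁ = 0.714.
Drum-1 compositions:
  chloroform: x = 0.206, y = 0.577
  toluene: x = 0.492, y = 0.287
  n-octane: x = 0.302, y = 0.135
Drum-2 feed = drum-1 vapor: z₂ = (0.5772, 0.2875, 0.1353).
Drum 2:
Rachford–Rice: g(ψ₂) = Σ zᵢ(Kᵢ−1)/(1+ψ₂(Kᵢ−1)) = 0.
Feasibility: ΣzᵢKᵢ = 1.109, Σzᵢ/Kᵢ = 1.667 — both > 1, two phases present.
Newton iteration, ψ₂⁰ = 0.5:
  ψ₂ = 0.500: g = -0.1385, g' = -0.596 → ψ₂ = 0.268
  ψ₂ = 0.268: g = -0.0155, g' = -0.483 → ψ₂ = 0.236
  ψ₂ = 0.236: g = -0.0001, g' = -0.475 → ψ₂ = 0.235
Converged at ψ₂ = 0.235.
  chloroform: x = 0.497, y = 0.837
  toluene: x = 0.339, y = 0.119
  n-octane: x = 0.163, y = 0.044

y_chloroform (drum 2) = 0.837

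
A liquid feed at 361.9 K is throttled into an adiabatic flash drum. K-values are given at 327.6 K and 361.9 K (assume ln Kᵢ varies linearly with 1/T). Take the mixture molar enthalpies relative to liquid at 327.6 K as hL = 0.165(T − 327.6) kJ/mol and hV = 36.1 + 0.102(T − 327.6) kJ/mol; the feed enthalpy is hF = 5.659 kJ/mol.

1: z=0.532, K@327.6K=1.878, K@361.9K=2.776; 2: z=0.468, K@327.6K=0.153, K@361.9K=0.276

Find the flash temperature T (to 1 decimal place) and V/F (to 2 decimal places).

Adiabatic flash: solve Rachford–Rice at each trial T, then check hF = ψ·hV(T) + (1−ψ)·hL(T).
  T = 327.6 K: K = (1.878, 0.153), RR gives ψ = 0.095, H_out = 3.432 kJ/mol
  T = 361.9 K: K = (2.776, 0.276), RR gives ψ = 0.471, H_out = 21.655 kJ/mol
  T = 344.8 K: K = (2.307, 0.209), RR gives ψ = 0.314, H_out = 13.841 kJ/mol
  T = 336.2 K: K = (2.087, 0.179), RR gives ψ = 0.218, H_out = 9.161 kJ/mol
  T = 331.9 K: K = (1.981, 0.166), RR gives ψ = 0.161, H_out = 6.469 kJ/mol
  T = 329.8 K: K = (1.930, 0.159), RR gives ψ = 0.130, H_out = 5.035 kJ/mol
Linear interpolation between T = 329.8 (H_out = 5.035) and T = 331.9 (H_out = 6.469) on hF = 5.659 gives T ≈ 330.7 K, at which ψ = 0.14.

T = 330.7 K, V/F = 0.14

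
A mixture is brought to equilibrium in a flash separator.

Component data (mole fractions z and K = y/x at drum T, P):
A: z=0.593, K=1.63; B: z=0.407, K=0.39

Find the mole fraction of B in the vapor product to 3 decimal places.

Rachford–Rice: g(V/F) = Σ zᵢ(Kᵢ−1)/(1+V/F(Kᵢ−1)) = 0.
Check two-phase: ΣzᵢKᵢ = 1.125 > 1 and Σzᵢ/Kᵢ = 1.407 > 1, so g(0) = 0.125 > 0 and g(1) = -0.407 < 0.
Newton iteration, V/F⁰ = 0.67:
  V/F = 0.670: g = -0.1572, g' = -0.550 → V/F = 0.384
  V/F = 0.384: g = -0.0234, g' = -0.411 → V/F = 0.327
  V/F = 0.327: g = -0.0004, g' = -0.398 → V/F = 0.326
Converged at V/F = 0.326.
Compositions from xᵢ = zᵢ/(1+V/F(Kᵢ−1)), yᵢ = Kᵢxᵢ:
  A: x = 0.492, y = 0.802
  B: x = 0.508, y = 0.198

y_B = 0.198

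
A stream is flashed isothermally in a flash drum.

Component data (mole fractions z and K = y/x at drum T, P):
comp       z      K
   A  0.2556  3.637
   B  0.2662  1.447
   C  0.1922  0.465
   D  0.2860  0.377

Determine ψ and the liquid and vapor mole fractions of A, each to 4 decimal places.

ψ = 0.4841, x_A = 0.1123, y_A = 0.4083

Let ψ = V/F and solve Σ zᵢ(Kᵢ−1)/(1+ψ(Kᵢ−1)) = 0.
Check two-phase: ΣzᵢKᵢ = 1.5120 > 1 and Σzᵢ/Kᵢ = 1.4262 > 1, so g(0) = 0.5120 > 0 and g(1) = -0.4262 < 0.
Iterate (Newton) starting at ψ = 0.5:
  ψ = 0.5000: g = -0.01120, g' = -0.7029 → ψ = 0.4841
Converged at ψ = 0.4841.
Compositions from xᵢ = zᵢ/(1+ψ(Kᵢ−1)), yᵢ = Kᵢxᵢ:
  A: x = 0.1123, y = 0.4083
  B: x = 0.2188, y = 0.3167
  C: x = 0.2594, y = 0.1206
  D: x = 0.4095, y = 0.1544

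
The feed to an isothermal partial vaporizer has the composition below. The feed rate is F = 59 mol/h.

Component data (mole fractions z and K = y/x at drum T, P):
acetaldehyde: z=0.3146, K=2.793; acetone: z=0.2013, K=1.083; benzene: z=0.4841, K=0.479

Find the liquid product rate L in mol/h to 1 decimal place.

Material balance + equilibrium reduce to Σ zᵢ(Kᵢ−1)/(1+V/F(Kᵢ−1)) = 0.
Check two-phase: ΣzᵢKᵢ = 1.3286 > 1 and Σzᵢ/Kᵢ = 1.3092 > 1, so g(0) = 0.3286 > 0 and g(1) = -0.3092 < 0.
Newton–Raphson from V/F = 0.68:
  V/F = 0.6800: g = -0.12061, g' = -0.5218 → V/F = 0.4488
  V/F = 0.4488: g = -0.00054, g' = -0.5357 → V/F = 0.4478
Converged at V/F = 0.4478.
Then V = V/F·F = 0.4478·59 = 26.4 mol/h and L = F − V = 32.6 mol/h.

L = 32.6 mol/h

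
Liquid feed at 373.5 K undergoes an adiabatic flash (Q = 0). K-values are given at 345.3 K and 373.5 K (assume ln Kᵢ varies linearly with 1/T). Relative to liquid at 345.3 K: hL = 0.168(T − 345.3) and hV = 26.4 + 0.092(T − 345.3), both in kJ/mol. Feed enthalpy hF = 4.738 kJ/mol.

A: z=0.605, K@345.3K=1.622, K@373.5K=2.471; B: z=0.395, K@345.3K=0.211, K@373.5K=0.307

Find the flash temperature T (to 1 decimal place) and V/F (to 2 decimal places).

Adiabatic flash: solve Rachford–Rice at each trial T, then check hF = ψ·hV(T) + (1−ψ)·hL(T).
  T = 345.3 K: K = (1.622, 0.211), RR gives ψ = 0.132, H_out = 3.478 kJ/mol
  T = 373.5 K: K = (2.471, 0.307), RR gives ψ = 0.604, H_out = 19.401 kJ/mol
  T = 359.4 K: K = (2.019, 0.256), RR gives ψ = 0.426, H_out = 13.154 kJ/mol
  T = 352.4 K: K = (1.815, 0.233), RR gives ψ = 0.304, H_out = 9.060 kJ/mol
  T = 348.9 K: K = (1.718, 0.222), RR gives ψ = 0.228, H_out = 6.552 kJ/mol
  T = 347.1 K: K = (1.670, 0.217), RR gives ψ = 0.182, H_out = 5.089 kJ/mol
Linear interpolation between T = 345.3 (H_out = 3.478) and T = 347.1 (H_out = 5.089) on hF = 4.738 gives T ≈ 346.7 K, at which ψ = 0.17.

T = 346.7 K, V/F = 0.17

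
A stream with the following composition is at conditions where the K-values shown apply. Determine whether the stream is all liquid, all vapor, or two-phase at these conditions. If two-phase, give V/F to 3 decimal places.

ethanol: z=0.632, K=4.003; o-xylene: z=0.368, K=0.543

ΣzᵢKᵢ = 2.730; Σzᵢ/Kᵢ = 0.836.
Since Σzᵢ/Kᵢ < 1 the mixture is above its dew point — single vapor phase.

all vapor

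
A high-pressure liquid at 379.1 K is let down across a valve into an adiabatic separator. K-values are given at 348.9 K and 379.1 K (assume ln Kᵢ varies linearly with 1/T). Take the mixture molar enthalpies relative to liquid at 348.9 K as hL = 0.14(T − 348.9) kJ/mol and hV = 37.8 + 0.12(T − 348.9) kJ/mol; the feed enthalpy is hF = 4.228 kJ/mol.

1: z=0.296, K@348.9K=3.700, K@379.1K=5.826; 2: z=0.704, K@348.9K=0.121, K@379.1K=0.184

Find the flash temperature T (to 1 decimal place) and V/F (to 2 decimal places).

T = 352.5 K, V/F = 0.10

Adiabatic flash: solve Rachford–Rice at each trial T, then check hF = ψ·hV(T) + (1−ψ)·hL(T).
  T = 348.9 K: K = (3.700, 0.121), RR gives ψ = 0.076, H_out = 2.873 kJ/mol
  T = 379.1 K: K = (5.826, 0.184), RR gives ψ = 0.217, H_out = 12.295 kJ/mol
  T = 364.0 K: K = (4.687, 0.151), RR gives ψ = 0.157, H_out = 8.020 kJ/mol
  T = 356.4 K: K = (4.171, 0.135), RR gives ψ = 0.120, H_out = 5.579 kJ/mol
  T = 352.6 K: K = (3.928, 0.128), RR gives ψ = 0.099, H_out = 4.251 kJ/mol
  T = 350.8 K: K = (3.816, 0.124), RR gives ψ = 0.088, H_out = 3.592 kJ/mol
Linear interpolation between T = 350.8 (H_out = 3.592) and T = 352.6 (H_out = 4.251) on hF = 4.228 gives T ≈ 352.5 K, at which ψ = 0.10.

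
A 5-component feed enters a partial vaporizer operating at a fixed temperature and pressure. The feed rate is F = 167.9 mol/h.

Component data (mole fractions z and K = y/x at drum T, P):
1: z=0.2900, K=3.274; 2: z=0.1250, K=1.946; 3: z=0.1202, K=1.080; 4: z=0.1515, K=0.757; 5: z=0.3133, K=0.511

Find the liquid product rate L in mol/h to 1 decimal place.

L = 28.7 mol/h

Rachford–Rice: g(V/F) = Σ zᵢ(Kᵢ−1)/(1+V/F(Kᵢ−1)) = 0.
Feasibility: ΣzᵢKᵢ = 1.5973, Σzᵢ/Kᵢ = 1.0774 — both > 1, two phases present.
Newton–Raphson from V/F = 0.51:
  V/F = 0.5100: g = 0.14822, g' = -0.5177 → V/F = 0.7963
  V/F = 0.7963: g = 0.01456, g' = -0.4416 → V/F = 0.8293
Converged at V/F = 0.8293.
Then V = V/F·F = 0.8293·167.9 = 139.2 mol/h and L = F − V = 28.7 mol/h.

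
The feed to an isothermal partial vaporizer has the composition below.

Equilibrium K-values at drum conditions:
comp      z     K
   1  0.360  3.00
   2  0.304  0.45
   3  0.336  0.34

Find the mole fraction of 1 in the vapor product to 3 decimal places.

y_1 = 0.700

Material balance + equilibrium reduce to Σ zᵢ(Kᵢ−1)/(1+V/F(Kᵢ−1)) = 0.
Feasibility: ΣzᵢKᵢ = 1.331, Σzᵢ/Kᵢ = 1.784 — both > 1, two phases present.
Newton–Raphson from V/F = 0.5:
  V/F = 0.500: g = -0.2016, g' = -0.861 → V/F = 0.266
  V/F = 0.266: g = 0.0053, g' = -0.955 → V/F = 0.271
Converged at V/F = 0.271.
Compositions from xᵢ = zᵢ/(1+V/F(Kᵢ−1)), yᵢ = Kᵢxᵢ:
  1: x = 0.233, y = 0.700
  2: x = 0.357, y = 0.161
  3: x = 0.409, y = 0.139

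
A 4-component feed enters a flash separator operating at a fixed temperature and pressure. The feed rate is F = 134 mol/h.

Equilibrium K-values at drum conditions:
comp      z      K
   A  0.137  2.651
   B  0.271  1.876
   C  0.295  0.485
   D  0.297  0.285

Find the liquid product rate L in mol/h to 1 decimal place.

L = 116.1 mol/h

Newton iteration, ψ⁰ = 0.41:
  ψ = 0.410: g = -0.1835, g' = -0.675 → ψ = 0.138
  ψ = 0.138: g = -0.0033, g' = -0.691 → ψ = 0.133
Converged at ψ = 0.133.
Then V = ψ·F = 0.1335·134 = 17.9 mol/h and L = F − V = 116.1 mol/h.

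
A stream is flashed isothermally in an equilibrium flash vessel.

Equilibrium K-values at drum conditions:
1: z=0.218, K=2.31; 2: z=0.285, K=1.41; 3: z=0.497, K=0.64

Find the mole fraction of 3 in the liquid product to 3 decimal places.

Let ψ = V/F and solve Σ zᵢ(Kᵢ−1)/(1+ψ(Kᵢ−1)) = 0.
g(0) = ΣzᵢKᵢ − 1 = 0.224 and g(1) = 1 − Σzᵢ/Kᵢ = -0.073, so a root lies in (0, 1).
Newton–Raphson from ψ = 0.5:
  ψ = 0.500: g = 0.0513, g' = -0.265 → ψ = 0.693
  ψ = 0.693: g = 0.0022, g' = -0.246 → ψ = 0.702
Converged at ψ = 0.702.
Compositions from xᵢ = zᵢ/(1+ψ(Kᵢ−1)), yᵢ = Kᵢxᵢ:
  1: x = 0.114, y = 0.262
  2: x = 0.221, y = 0.312
  3: x = 0.665, y = 0.426

x_3 = 0.665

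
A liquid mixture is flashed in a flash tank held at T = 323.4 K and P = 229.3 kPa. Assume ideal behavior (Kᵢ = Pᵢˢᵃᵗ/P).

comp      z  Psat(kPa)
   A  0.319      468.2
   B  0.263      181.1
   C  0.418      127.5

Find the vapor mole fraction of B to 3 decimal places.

y_B = 0.219

Raoult's law: Kᵢ = Pᵢˢᵃᵗ/P = Pᵢˢᵃᵗ/229.3.
  K_A = 468.2/229.3 = 2.04187, K_B = 181.1/229.3 = 0.78980, K_C = 127.5/229.3 = 0.55604
Material balance + equilibrium reduce to Σ zᵢ(Kᵢ−1)/(1+V/F(Kᵢ−1)) = 0.
Feasibility: ΣzᵢKᵢ = 1.091, Σzᵢ/Kᵢ = 1.241 — both > 1, two phases present.
Newton–Raphson from V/F = 0.37:
  V/F = 0.370: g = -0.0421, g' = -0.312 → V/F = 0.235
  V/F = 0.235: g = 0.0016, g' = -0.339 → V/F = 0.240
Converged at V/F = 0.240.
Compositions from xᵢ = zᵢ/(1+V/F(Kᵢ−1)), yᵢ = Kᵢxᵢ:
  A: x = 0.255, y = 0.521
  B: x = 0.277, y = 0.219
  C: x = 0.468, y = 0.260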